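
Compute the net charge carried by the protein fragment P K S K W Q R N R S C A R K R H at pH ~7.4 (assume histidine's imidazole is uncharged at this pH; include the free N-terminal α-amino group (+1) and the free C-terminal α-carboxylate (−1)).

+7

Near pH 7.4, K and R contribute +1 each, D and E contribute −1 each, and every other side chain (His included, as stated) is uncharged.
Positive (K, R): K2, K4, R7, R9, R13, K14, R15 → +7.
Negative (D, E): none → −0.
The N-terminus (+1) and C-terminus (−1) cancel.
Net charge = (+7) + (−0) = +7.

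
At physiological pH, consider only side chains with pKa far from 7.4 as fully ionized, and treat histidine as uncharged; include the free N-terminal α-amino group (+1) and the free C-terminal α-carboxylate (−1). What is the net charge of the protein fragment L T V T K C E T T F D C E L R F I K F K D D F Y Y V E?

Near pH 7.4, K and R contribute +1 each, D and E contribute −1 each, and every other side chain (His included, as stated) is uncharged.
Positive (K, R): K5, R15, K18, K20 → +4.
Negative (D, E): E7, D11, E13, D21, D22, E27 → −6.
The N-terminus (+1) and C-terminus (−1) cancel.
Net charge = (+4) + (−6) = −2.

-2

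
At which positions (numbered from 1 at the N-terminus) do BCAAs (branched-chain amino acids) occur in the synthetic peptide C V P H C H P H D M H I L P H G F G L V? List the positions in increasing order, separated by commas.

2, 12, 13, 19, 20

V, L, and I make up the branched-chain aliphatic group.
Matching residues: V2, I12, L13, L19, V20.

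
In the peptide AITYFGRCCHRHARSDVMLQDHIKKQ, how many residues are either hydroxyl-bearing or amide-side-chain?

Hydroxyl-bearing: S, T, Y. Amide-side-chain: N, Q.
Hydroxyl-bearing residues here: T3, Y4, S15 (3).
Amide-side-chain residues here: Q20, Q26 (2).
The two groups share no amino acid, so total = 3 + 2 = 5.

5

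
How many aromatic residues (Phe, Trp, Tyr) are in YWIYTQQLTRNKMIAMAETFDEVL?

4

Matching residues: Y1, W2, Y4, F20.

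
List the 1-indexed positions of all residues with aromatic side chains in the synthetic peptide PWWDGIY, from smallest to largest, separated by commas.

The aromatic amino acids are Phe (F, benzyl), Trp (W, indole), and Tyr (Y, phenol).
Matching residues: W2, W3, Y7.

2, 3, 7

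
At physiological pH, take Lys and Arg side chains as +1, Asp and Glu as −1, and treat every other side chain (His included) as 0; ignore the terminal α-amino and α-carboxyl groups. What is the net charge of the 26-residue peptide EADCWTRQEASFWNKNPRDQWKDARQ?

Positive (K, R): R7, K15, R18, K22, R25 → +5.
Negative (D, E): E1, D3, E9, D19, D23 → −5.
Net charge = (+5) + (−5) = 0.

0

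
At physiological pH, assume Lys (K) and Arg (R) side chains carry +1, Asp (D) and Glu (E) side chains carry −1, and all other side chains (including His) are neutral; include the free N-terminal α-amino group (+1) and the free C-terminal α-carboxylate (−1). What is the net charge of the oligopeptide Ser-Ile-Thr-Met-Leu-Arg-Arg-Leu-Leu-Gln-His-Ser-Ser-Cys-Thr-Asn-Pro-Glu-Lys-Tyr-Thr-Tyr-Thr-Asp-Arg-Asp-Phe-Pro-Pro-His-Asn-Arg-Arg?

+3

Positive (K, R): Arg6, Arg7, Lys19, Arg25, Arg32, Arg33 → +6.
Negative (D, E): Glu18, Asp24, Asp26 → −3.
The N-terminus (+1) and C-terminus (−1) cancel.
Net charge = (+6) + (−3) = +3.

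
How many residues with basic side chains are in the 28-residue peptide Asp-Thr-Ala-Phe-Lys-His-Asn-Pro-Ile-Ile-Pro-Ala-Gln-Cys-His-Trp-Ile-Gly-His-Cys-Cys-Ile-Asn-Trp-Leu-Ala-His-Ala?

Lysine (K), arginine (R), and histidine (H) have basic, nitrogen-containing side chains.
Matching residues: Lys5, His6, His15, His19, His27.

5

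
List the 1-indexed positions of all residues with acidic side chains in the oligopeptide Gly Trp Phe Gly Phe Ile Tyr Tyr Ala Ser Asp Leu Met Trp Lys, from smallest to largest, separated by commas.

Only D (aspartate) and E (glutamate) carry a side-chain carboxylic acid.
Matching residues: Asp11.

11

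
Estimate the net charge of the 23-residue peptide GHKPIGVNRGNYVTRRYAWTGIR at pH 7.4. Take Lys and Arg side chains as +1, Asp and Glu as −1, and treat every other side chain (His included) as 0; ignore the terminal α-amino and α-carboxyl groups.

+5

Positive (K, R): K3, R9, R15, R16, R23 → +5.
Negative (D, E): none → −0.
Net charge = (+5) + (−0) = +5.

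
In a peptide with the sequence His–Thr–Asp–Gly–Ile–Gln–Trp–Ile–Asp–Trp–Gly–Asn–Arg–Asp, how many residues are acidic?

Aspartate (D) and glutamate (E) have carboxylic-acid side chains and are the acidic amino acids.
Matching residues: Asp3, Asp9, Asp14.

3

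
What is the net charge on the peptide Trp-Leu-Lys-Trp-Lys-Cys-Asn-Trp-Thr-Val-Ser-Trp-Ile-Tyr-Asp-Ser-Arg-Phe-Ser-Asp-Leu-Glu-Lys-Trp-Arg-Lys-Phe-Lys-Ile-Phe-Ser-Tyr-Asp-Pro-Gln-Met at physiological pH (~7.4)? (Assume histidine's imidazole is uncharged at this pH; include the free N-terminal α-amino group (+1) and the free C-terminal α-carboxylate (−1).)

At pH ~7.4 the Lys and Arg side chains are protonated (+1), the Asp and Glu side chains are deprotonated (−1), and with His taken as neutral all other side chains carry no charge.
Positive (K, R): Lys3, Lys5, Arg17, Lys23, Arg25, Lys26, Lys28 → +7.
Negative (D, E): Asp15, Asp20, Glu22, Asp33 → −4.
The N-terminus (+1) and C-terminus (−1) cancel.
Net charge = (+7) + (−4) = +3.

+3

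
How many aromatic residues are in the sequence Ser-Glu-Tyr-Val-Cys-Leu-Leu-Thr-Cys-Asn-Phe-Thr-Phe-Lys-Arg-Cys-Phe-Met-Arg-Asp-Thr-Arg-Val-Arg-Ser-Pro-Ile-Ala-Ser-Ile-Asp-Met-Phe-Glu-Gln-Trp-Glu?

Phenylalanine (F), tryptophan (W), and tyrosine (Y) have aromatic ring side chains.
Matching residues: Tyr3, Phe11, Phe13, Phe17, Phe33, Trp36.

6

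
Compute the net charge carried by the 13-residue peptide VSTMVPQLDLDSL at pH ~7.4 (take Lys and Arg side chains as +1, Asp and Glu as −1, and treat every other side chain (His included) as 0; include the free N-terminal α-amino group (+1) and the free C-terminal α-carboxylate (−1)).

Positive (K, R): none → +0.
Negative (D, E): D9, D11 → −2.
The N-terminus (+1) and C-terminus (−1) cancel.
Net charge = (+0) + (−2) = −2.

-2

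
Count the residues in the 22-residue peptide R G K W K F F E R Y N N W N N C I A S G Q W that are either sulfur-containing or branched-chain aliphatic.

2

Sulfur-containing: C, M. Branched-chain aliphatic: I, L, V.
Sulfur-containing residues here: C16 (1).
Branched-chain aliphatic residues here: I17 (1).
The two groups share no amino acid, so total = 1 + 1 = 2.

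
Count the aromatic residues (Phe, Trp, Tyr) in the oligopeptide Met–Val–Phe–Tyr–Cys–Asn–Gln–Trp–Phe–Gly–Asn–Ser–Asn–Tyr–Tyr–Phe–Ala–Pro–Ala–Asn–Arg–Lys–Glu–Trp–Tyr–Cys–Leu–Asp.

Matching residues: Phe3, Tyr4, Trp8, Phe9, Tyr14, Tyr15, Phe16, Trp24, Tyr25.

9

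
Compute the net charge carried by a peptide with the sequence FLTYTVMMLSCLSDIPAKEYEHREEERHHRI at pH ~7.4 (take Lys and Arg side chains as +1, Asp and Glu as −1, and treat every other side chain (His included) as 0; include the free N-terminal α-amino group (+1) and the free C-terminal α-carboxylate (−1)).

Positive (K, R): K18, R23, R27, R30 → +4.
Negative (D, E): D14, E19, E21, E24, E25, E26 → −6.
The N-terminus (+1) and C-terminus (−1) cancel.
Net charge = (+4) + (−6) = −2.

-2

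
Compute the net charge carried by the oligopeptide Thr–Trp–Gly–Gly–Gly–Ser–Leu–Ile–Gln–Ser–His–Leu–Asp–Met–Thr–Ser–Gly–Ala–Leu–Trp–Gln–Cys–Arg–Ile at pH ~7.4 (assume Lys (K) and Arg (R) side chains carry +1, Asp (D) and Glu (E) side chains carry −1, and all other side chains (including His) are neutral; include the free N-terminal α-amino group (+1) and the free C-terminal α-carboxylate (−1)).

0

Positive (K, R): Arg23 → +1.
Negative (D, E): Asp13 → −1.
The N-terminus (+1) and C-terminus (−1) cancel.
Net charge = (+1) + (−1) = 0.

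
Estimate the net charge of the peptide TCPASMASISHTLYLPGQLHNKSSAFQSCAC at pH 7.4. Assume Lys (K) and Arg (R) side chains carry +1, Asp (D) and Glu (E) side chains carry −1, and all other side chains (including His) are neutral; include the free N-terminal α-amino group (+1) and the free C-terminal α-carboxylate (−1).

Positive (K, R): K22 → +1.
Negative (D, E): none → −0.
The N-terminus (+1) and C-terminus (−1) cancel.
Net charge = (+1) + (−0) = +1.

+1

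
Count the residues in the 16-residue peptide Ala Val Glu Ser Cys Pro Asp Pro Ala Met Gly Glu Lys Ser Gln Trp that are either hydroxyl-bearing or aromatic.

3

Hydroxyl-bearing: S, T, Y. Aromatic: F, W, Y.
Hydroxyl-bearing residues here: Ser4, Ser14 (2).
Aromatic residues here: Trp16 (1).
(Y belongs to both groups, but none appear in this sequence.) Total = 2 + 1 = 3.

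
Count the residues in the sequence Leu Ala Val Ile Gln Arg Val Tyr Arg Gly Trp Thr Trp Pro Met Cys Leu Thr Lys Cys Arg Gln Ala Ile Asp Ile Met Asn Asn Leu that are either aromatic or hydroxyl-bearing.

Aromatic: F, W, Y. Hydroxyl-bearing: S, T, Y.
Aromatic residues here: Tyr8, Trp11, Trp13 (3).
Hydroxyl-bearing residues here: Tyr8, Thr12, Thr18 (3).
Y is in both groups, so the 1 Y residue must not be double-counted.
Total = 3 + 3 − 1 = 5.

5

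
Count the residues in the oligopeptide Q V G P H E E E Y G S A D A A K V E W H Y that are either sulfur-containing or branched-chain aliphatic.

Sulfur-containing: C, M. Branched-chain aliphatic: I, L, V.
Sulfur-containing residues here: none (0).
Branched-chain aliphatic residues here: V2, V17 (2).
The two groups share no amino acid, so total = 0 + 2 = 2.

2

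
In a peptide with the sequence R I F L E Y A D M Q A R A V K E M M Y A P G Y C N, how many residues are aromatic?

4

F, W, and Y each carry an aromatic ring on the side chain.
Matching residues: F3, Y6, Y19, Y23.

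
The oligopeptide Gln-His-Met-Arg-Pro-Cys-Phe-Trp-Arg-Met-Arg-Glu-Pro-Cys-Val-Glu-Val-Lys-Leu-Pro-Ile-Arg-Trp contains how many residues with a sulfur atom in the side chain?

4

Only Cys (C) and Met (M) have a sulfur atom in the side chain.
Matching residues: Met3, Cys6, Met10, Cys14.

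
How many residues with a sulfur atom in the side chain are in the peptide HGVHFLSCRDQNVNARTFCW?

2

Cysteine (C, thiol) and methionine (M, thioether) are the two sulfur-containing amino acids.
Matching residues: C8, C19.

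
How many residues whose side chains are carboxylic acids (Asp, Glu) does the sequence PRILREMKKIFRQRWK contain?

1

Matching residues: E6.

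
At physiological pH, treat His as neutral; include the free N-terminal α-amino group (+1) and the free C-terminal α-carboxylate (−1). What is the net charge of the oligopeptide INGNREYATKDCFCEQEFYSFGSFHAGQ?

-2

Near pH 7.4, K and R contribute +1 each, D and E contribute −1 each, and every other side chain (His included, as stated) is uncharged.
Positive (K, R): R5, K10 → +2.
Negative (D, E): E6, D11, E15, E17 → −4.
The N-terminus (+1) and C-terminus (−1) cancel.
Net charge = (+2) + (−4) = −2.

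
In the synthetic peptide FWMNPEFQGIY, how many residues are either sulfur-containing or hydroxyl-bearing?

Sulfur-containing: C, M. Hydroxyl-bearing: S, T, Y.
Sulfur-containing residues here: M3 (1).
Hydroxyl-bearing residues here: Y11 (1).
The two groups share no amino acid, so total = 1 + 1 = 2.

2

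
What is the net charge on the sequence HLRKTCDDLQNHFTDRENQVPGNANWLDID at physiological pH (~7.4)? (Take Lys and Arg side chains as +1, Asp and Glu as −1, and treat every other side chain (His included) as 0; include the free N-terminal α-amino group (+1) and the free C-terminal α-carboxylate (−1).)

-3

Positive (K, R): R3, K4, R16 → +3.
Negative (D, E): D7, D8, D15, E17, D28, D30 → −6.
The N-terminus (+1) and C-terminus (−1) cancel.
Net charge = (+3) + (−6) = −3.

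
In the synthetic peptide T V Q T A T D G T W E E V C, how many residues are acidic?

Aspartate (D) and glutamate (E) have carboxylic-acid side chains and are the acidic amino acids.
Matching residues: D7, E11, E12.

3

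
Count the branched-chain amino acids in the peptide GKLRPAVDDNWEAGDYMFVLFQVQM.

The BCAAs are Val, Leu, and Ile — aliphatic side chains with a branch point.
Matching residues: L3, V7, V19, L20, V23.

5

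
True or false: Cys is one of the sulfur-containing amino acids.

Cysteine (C, thiol) and methionine (M, thioether) are the two sulfur-containing amino acids.
Cysteine is in this group.

True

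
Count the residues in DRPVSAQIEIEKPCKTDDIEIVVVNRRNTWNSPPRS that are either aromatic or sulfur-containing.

Aromatic: F, W, Y. Sulfur-containing: C, M.
Aromatic residues here: W30 (1).
Sulfur-containing residues here: C14 (1).
The two groups share no amino acid, so total = 1 + 1 = 2.

2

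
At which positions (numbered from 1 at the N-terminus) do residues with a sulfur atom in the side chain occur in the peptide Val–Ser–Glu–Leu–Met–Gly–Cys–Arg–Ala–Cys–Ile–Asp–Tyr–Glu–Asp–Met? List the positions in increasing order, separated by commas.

5, 7, 10, 16

The sulfur-bearing residues are cysteine (–SH) and methionine (–S–CH₃).
Matching residues: Met5, Cys7, Cys10, Met16.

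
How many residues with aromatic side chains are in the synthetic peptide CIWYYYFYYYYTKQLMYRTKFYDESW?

13

Phenylalanine (F), tryptophan (W), and tyrosine (Y) have aromatic ring side chains.
Matching residues: W3, Y4, Y5, Y6, F7, Y8, Y9, Y10, Y11, Y17, F21, Y22, W26.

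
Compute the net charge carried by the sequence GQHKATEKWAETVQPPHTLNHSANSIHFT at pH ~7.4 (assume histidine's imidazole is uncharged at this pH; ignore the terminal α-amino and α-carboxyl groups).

The side chains ionized at physiological pH are Lys/Arg (+1) and Asp/Glu (−1); with His treated as neutral, nothing else contributes.
Positive (K, R): K4, K8 → +2.
Negative (D, E): E7, E11 → −2.
Net charge = (+2) + (−2) = 0.

0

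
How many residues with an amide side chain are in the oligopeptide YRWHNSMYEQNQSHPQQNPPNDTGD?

8

The amide-side-chain residues are Asn (N) and Gln (Q).
Matching residues: N5, Q10, N11, Q12, Q16, Q17, N18, N21.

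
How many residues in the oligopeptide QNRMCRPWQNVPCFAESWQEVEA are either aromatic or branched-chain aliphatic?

5

Aromatic: F, W, Y. Branched-chain aliphatic: I, L, V.
Aromatic residues here: W8, F14, W18 (3).
Branched-chain aliphatic residues here: V11, V21 (2).
The two groups share no amino acid, so total = 3 + 2 = 5.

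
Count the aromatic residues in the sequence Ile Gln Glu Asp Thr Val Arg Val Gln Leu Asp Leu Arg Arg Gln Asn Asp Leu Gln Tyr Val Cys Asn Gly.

1

Phenylalanine (F), tryptophan (W), and tyrosine (Y) have aromatic ring side chains.
Matching residues: Tyr20.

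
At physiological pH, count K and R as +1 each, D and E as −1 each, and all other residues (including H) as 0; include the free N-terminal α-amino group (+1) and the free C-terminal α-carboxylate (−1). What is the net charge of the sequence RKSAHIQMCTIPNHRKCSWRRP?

+6

Positive (K, R): R1, K2, R15, K16, R20, R21 → +6.
Negative (D, E): none → −0.
The N-terminus (+1) and C-terminus (−1) cancel.
Net charge = (+6) + (−0) = +6.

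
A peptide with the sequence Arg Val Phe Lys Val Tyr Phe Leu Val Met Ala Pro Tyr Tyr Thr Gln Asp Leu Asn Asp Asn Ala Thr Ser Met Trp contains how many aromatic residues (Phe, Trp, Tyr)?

6

Matching residues: Phe3, Tyr6, Phe7, Tyr13, Tyr14, Trp26.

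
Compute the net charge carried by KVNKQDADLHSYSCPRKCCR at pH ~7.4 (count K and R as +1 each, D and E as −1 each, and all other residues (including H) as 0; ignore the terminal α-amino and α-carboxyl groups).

+3

Positive (K, R): K1, K4, R16, K17, R20 → +5.
Negative (D, E): D6, D8 → −2.
Net charge = (+5) + (−2) = +3.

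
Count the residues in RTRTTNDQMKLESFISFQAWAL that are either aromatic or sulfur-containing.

4

Aromatic: F, W, Y. Sulfur-containing: C, M.
Aromatic residues here: F14, F17, W20 (3).
Sulfur-containing residues here: M9 (1).
The two groups share no amino acid, so total = 3 + 1 = 4.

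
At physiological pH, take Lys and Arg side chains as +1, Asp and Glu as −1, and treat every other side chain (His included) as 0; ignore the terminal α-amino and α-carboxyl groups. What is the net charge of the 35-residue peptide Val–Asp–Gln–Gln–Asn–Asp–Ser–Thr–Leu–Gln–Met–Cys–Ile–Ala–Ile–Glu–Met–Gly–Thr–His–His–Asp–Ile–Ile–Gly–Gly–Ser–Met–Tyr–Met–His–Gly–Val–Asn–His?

-4

Positive (K, R): none → +0.
Negative (D, E): Asp2, Asp6, Glu16, Asp22 → −4.
Net charge = (+0) + (−4) = −4.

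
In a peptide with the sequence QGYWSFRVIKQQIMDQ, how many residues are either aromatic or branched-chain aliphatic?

6

Aromatic: F, W, Y. Branched-chain aliphatic: I, L, V.
Aromatic residues here: Y3, W4, F6 (3).
Branched-chain aliphatic residues here: V8, I9, I13 (3).
The two groups share no amino acid, so total = 3 + 3 = 6.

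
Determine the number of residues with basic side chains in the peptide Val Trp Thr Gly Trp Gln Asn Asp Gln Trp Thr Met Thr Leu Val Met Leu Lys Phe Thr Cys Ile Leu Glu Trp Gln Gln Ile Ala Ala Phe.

Lysine (K), arginine (R), and histidine (H) have basic, nitrogen-containing side chains.
Matching residues: Lys18.

1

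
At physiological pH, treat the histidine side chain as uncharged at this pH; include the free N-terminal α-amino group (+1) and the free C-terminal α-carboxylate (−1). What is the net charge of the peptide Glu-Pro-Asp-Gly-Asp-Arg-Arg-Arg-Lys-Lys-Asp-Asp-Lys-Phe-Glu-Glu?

The side chains ionized at physiological pH are Lys/Arg (+1) and Asp/Glu (−1); with His treated as neutral, nothing else contributes.
Positive (K, R): Arg6, Arg7, Arg8, Lys9, Lys10, Lys13 → +6.
Negative (D, E): Glu1, Asp3, Asp5, Asp11, Asp12, Glu15, Glu16 → −7.
The N-terminus (+1) and C-terminus (−1) cancel.
Net charge = (+6) + (−7) = −1.

-1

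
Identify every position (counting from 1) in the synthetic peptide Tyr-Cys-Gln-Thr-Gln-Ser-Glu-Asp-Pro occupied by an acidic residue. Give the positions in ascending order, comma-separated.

Only D (aspartate) and E (glutamate) carry a side-chain carboxylic acid.
Matching residues: Glu7, Asp8.

7, 8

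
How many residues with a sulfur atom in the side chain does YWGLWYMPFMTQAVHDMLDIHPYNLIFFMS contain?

4

Cysteine (C, thiol) and methionine (M, thioether) are the two sulfur-containing amino acids.
Matching residues: M7, M10, M17, M29.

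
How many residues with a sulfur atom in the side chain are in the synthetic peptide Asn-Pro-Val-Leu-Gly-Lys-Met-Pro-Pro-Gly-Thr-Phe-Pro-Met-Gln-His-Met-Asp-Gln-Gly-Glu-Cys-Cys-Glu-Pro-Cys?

6

Cysteine (C, thiol) and methionine (M, thioether) are the two sulfur-containing amino acids.
Matching residues: Met7, Met14, Met17, Cys22, Cys23, Cys26.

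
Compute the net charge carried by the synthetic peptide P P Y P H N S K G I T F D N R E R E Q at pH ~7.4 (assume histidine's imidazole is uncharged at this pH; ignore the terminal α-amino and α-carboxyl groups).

Near pH 7.4, K and R contribute +1 each, D and E contribute −1 each, and every other side chain (His included, as stated) is uncharged.
Positive (K, R): K8, R15, R17 → +3.
Negative (D, E): D13, E16, E18 → −3.
Net charge = (+3) + (−3) = 0.

0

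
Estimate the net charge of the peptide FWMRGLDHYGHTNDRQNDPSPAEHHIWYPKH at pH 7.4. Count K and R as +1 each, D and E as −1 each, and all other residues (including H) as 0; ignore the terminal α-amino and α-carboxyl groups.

-1

Positive (K, R): R4, R15, K30 → +3.
Negative (D, E): D7, D14, D18, E23 → −4.
Net charge = (+3) + (−4) = −1.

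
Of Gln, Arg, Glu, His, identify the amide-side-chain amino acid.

Gln

Only N (asparagine) and Q (glutamine) carry a side-chain carboxamide.
Of the listed options, only Gln belongs to this group.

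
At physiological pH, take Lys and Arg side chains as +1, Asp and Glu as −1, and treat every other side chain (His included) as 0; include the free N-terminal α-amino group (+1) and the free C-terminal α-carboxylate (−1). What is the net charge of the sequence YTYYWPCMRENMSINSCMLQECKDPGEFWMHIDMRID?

-3

Positive (K, R): R9, K23, R35 → +3.
Negative (D, E): E10, E21, D24, E27, D33, D37 → −6.
The N-terminus (+1) and C-terminus (−1) cancel.
Net charge = (+3) + (−6) = −3.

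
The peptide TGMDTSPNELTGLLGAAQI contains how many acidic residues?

Only D (aspartate) and E (glutamate) carry a side-chain carboxylic acid.
Matching residues: D4, E9.

2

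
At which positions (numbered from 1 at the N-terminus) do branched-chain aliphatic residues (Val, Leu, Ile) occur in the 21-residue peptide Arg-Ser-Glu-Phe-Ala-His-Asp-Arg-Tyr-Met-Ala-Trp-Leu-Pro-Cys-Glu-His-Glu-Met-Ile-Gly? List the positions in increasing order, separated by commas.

13, 20

Matching residues: Leu13, Ile20.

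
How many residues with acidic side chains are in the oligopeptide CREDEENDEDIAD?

Only D (aspartate) and E (glutamate) carry a side-chain carboxylic acid.
Matching residues: E3, D4, E5, E6, D8, E9, D10, D13.

8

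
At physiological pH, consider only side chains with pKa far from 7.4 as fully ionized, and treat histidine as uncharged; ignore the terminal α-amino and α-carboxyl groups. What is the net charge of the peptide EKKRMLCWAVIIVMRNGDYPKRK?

+5

The side chains ionized at physiological pH are Lys/Arg (+1) and Asp/Glu (−1); with His treated as neutral, nothing else contributes.
Positive (K, R): K2, K3, R4, R15, K21, R22, K23 → +7.
Negative (D, E): E1, D18 → −2.
Net charge = (+7) + (−2) = +5.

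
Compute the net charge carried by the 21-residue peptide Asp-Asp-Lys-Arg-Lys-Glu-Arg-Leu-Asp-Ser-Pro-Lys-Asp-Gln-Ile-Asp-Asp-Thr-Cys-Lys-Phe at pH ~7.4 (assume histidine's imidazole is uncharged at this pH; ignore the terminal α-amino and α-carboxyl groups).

At pH ~7.4 the Lys and Arg side chains are protonated (+1), the Asp and Glu side chains are deprotonated (−1), and with His taken as neutral all other side chains carry no charge.
Positive (K, R): Lys3, Arg4, Lys5, Arg7, Lys12, Lys20 → +6.
Negative (D, E): Asp1, Asp2, Glu6, Asp9, Asp13, Asp16, Asp17 → −7.
Net charge = (+6) + (−7) = −1.

-1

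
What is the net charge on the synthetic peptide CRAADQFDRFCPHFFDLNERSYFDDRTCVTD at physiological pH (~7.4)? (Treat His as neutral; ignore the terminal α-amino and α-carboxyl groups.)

At pH ~7.4 the Lys and Arg side chains are protonated (+1), the Asp and Glu side chains are deprotonated (−1), and with His taken as neutral all other side chains carry no charge.
Positive (K, R): R2, R9, R20, R26 → +4.
Negative (D, E): D5, D8, D16, E19, D24, D25, D31 → −7.
Net charge = (+4) + (−7) = −3.

-3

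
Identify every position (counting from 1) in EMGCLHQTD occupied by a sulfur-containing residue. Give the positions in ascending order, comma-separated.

2, 4

The sulfur-bearing residues are cysteine (–SH) and methionine (–S–CH₃).
Matching residues: M2, C4.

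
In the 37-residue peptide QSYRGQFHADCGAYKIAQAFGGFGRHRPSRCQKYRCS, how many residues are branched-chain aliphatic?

V, L, and I make up the branched-chain aliphatic group.
Matching residues: I16.

1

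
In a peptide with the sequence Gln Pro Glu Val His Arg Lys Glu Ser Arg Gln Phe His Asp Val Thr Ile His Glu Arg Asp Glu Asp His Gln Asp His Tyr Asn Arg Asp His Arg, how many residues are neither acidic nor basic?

12

Acidic: D, E. Basic: K, R, H. All other residues are neither.
Matching residues: Gln1, Pro2, Val4, Ser9, Gln11, Phe12, Val15, Thr16, Ile17, Gln25, Tyr28, Asn29.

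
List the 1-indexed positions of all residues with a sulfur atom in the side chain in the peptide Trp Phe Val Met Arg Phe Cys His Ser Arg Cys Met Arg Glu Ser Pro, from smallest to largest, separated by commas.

4, 7, 11, 12

The sulfur-bearing residues are cysteine (–SH) and methionine (–S–CH₃).
Matching residues: Met4, Cys7, Cys11, Met12.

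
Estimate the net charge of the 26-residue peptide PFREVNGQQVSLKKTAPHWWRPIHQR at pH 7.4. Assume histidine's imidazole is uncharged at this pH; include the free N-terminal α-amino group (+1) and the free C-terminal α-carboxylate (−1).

Near pH 7.4, K and R contribute +1 each, D and E contribute −1 each, and every other side chain (His included, as stated) is uncharged.
Positive (K, R): R3, K13, K14, R21, R26 → +5.
Negative (D, E): E4 → −1.
The N-terminus (+1) and C-terminus (−1) cancel.
Net charge = (+5) + (−1) = +4.

+4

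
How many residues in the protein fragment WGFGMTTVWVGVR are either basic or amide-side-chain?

1

Basic: H, K, R. Amide-side-chain: N, Q.
Basic residues here: R13 (1).
Amide-side-chain residues here: none (0).
The two groups share no amino acid, so total = 1 + 0 = 1.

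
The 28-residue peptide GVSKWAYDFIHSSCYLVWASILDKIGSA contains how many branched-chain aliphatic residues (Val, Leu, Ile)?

Matching residues: V2, I10, L16, V17, I21, L22, I25.

7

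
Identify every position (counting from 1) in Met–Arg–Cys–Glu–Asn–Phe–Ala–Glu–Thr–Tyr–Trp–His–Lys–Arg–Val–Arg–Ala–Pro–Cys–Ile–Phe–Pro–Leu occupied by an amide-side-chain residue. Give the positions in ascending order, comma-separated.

5

Only N (asparagine) and Q (glutamine) carry a side-chain carboxamide.
Matching residues: Asn5.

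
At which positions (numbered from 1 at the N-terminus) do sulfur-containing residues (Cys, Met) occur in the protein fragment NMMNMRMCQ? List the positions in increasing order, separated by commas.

Matching residues: M2, M3, M5, M7, C8.

2, 3, 5, 7, 8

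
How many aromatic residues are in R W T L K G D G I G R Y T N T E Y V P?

The aromatic amino acids are Phe (F, benzyl), Trp (W, indole), and Tyr (Y, phenol).
Matching residues: W2, Y12, Y17.

3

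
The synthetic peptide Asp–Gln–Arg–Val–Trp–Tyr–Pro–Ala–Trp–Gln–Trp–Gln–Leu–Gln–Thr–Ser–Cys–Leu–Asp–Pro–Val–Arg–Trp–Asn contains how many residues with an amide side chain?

Asparagine (N) and glutamine (Q) have uncharged amide side chains.
Matching residues: Gln2, Gln10, Gln12, Gln14, Asn24.

5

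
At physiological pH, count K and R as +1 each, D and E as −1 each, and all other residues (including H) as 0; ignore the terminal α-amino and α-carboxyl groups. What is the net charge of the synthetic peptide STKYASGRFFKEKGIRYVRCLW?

+5

Positive (K, R): K3, R8, K11, K13, R16, R19 → +6.
Negative (D, E): E12 → −1.
Net charge = (+6) + (−1) = +5.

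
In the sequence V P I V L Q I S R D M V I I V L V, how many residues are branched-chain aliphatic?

V, L, and I make up the branched-chain aliphatic group.
Matching residues: V1, I3, V4, L5, I7, V12, I13, I14, V15, L16, V17.

11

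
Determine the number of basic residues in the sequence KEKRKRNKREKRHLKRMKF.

13

K, R, and H are the three residues with basic side chains (ε-amine, guanidinium, and imidazole respectively).
Matching residues: K1, K3, R4, K5, R6, K8, R9, K11, R12, H13, K15, R16, K18.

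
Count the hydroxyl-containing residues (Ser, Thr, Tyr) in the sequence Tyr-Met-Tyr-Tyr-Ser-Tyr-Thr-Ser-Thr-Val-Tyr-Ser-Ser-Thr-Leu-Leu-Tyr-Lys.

13

Matching residues: Tyr1, Tyr3, Tyr4, Ser5, Tyr6, Thr7, Ser8, Thr9, Tyr11, Ser12, Ser13, Thr14, Tyr17.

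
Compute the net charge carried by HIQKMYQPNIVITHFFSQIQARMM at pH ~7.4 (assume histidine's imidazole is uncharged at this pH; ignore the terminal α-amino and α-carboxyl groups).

At pH ~7.4 the Lys and Arg side chains are protonated (+1), the Asp and Glu side chains are deprotonated (−1), and with His taken as neutral all other side chains carry no charge.
Positive (K, R): K4, R22 → +2.
Negative (D, E): none → −0.
Net charge = (+2) + (−0) = +2.

+2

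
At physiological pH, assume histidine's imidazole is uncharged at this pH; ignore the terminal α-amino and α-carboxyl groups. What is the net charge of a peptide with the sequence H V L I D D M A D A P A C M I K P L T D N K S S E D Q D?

At pH ~7.4 the Lys and Arg side chains are protonated (+1), the Asp and Glu side chains are deprotonated (−1), and with His taken as neutral all other side chains carry no charge.
Positive (K, R): K16, K22 → +2.
Negative (D, E): D5, D6, D9, D20, E25, D26, D28 → −7.
Net charge = (+2) + (−7) = −5.

-5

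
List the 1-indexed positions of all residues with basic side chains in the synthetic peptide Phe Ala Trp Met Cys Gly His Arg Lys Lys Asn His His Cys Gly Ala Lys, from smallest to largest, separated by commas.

7, 8, 9, 10, 12, 13, 17

Lysine (K), arginine (R), and histidine (H) have basic, nitrogen-containing side chains.
Matching residues: His7, Arg8, Lys9, Lys10, His12, His13, Lys17.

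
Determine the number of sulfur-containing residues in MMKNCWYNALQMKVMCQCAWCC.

9

The sulfur-bearing residues are cysteine (–SH) and methionine (–S–CH₃).
Matching residues: M1, M2, C5, M12, M15, C16, C18, C21, C22.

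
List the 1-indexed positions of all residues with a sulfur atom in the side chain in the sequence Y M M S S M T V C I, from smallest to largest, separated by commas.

The sulfur-bearing residues are cysteine (–SH) and methionine (–S–CH₃).
Matching residues: M2, M3, M6, C9.

2, 3, 6, 9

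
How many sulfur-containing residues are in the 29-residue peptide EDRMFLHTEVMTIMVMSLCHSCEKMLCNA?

8

Cysteine (C, thiol) and methionine (M, thioether) are the two sulfur-containing amino acids.
Matching residues: M4, M11, M14, M16, C19, C22, M25, C27.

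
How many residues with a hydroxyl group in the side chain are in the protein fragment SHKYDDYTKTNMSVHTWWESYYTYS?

13

The –OH-bearing residues are Ser, Thr (aliphatic alcohols), and Tyr (phenol).
Matching residues: S1, Y4, Y7, T8, T10, S13, T16, S20, Y21, Y22, T23, Y24, S25.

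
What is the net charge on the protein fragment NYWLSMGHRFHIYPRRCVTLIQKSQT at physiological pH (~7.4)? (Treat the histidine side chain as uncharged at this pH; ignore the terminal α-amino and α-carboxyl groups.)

Near pH 7.4, K and R contribute +1 each, D and E contribute −1 each, and every other side chain (His included, as stated) is uncharged.
Positive (K, R): R9, R15, R16, K23 → +4.
Negative (D, E): none → −0.
Net charge = (+4) + (−0) = +4.

+4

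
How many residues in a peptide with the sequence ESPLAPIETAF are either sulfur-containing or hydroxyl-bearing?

2

Sulfur-containing: C, M. Hydroxyl-bearing: S, T, Y.
Sulfur-containing residues here: none (0).
Hydroxyl-bearing residues here: S2, T9 (2).
The two groups share no amino acid, so total = 0 + 2 = 2.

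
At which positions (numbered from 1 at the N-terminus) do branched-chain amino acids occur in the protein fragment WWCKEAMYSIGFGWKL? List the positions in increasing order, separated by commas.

10, 16

V, L, and I make up the branched-chain aliphatic group.
Matching residues: I10, L16.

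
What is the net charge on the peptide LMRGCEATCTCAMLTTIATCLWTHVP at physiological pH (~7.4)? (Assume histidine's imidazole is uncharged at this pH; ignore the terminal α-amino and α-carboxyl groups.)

Near pH 7.4, K and R contribute +1 each, D and E contribute −1 each, and every other side chain (His included, as stated) is uncharged.
Positive (K, R): R3 → +1.
Negative (D, E): E6 → −1.
Net charge = (+1) + (−1) = 0.

0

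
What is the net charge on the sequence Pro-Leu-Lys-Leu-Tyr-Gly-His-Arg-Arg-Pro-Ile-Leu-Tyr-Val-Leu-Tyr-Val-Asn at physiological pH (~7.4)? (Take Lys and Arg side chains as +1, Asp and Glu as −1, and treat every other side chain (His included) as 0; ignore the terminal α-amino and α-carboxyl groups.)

+3

Positive (K, R): Lys3, Arg8, Arg9 → +3.
Negative (D, E): none → −0.
Net charge = (+3) + (−0) = +3.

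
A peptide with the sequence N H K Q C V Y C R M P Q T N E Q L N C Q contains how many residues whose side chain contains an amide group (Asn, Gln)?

7

Matching residues: N1, Q4, Q12, N14, Q16, N18, Q20.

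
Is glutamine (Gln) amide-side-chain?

Only N (asparagine) and Q (glutamine) carry a side-chain carboxamide.
Glutamine is in this group.

Yes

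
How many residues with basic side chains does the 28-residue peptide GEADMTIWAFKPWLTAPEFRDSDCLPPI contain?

2

The basic amino acids are Lys (K), Arg (R), and His (H).
Matching residues: K11, R20.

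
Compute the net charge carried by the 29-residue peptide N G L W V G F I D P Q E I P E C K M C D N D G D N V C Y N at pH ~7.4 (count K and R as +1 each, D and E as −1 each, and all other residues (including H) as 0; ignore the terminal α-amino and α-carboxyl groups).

-5

Positive (K, R): K17 → +1.
Negative (D, E): D9, E12, E15, D20, D22, D24 → −6.
Net charge = (+1) + (−6) = −5.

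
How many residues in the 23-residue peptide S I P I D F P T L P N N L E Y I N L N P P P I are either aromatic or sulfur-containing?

Aromatic: F, W, Y. Sulfur-containing: C, M.
Aromatic residues here: F6, Y15 (2).
Sulfur-containing residues here: none (0).
The two groups share no amino acid, so total = 2 + 0 = 2.

2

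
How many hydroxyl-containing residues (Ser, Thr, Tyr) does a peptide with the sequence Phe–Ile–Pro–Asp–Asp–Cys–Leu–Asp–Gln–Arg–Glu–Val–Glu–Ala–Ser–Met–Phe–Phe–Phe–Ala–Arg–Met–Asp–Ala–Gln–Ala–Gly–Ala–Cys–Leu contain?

Matching residues: Ser15.

1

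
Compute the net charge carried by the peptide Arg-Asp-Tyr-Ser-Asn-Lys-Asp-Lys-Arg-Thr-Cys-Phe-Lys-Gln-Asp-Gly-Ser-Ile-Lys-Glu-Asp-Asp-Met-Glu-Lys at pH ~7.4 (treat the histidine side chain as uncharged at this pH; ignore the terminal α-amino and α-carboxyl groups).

Near pH 7.4, K and R contribute +1 each, D and E contribute −1 each, and every other side chain (His included, as stated) is uncharged.
Positive (K, R): Arg1, Lys6, Lys8, Arg9, Lys13, Lys19, Lys25 → +7.
Negative (D, E): Asp2, Asp7, Asp15, Glu20, Asp21, Asp22, Glu24 → −7.
Net charge = (+7) + (−7) = 0.

0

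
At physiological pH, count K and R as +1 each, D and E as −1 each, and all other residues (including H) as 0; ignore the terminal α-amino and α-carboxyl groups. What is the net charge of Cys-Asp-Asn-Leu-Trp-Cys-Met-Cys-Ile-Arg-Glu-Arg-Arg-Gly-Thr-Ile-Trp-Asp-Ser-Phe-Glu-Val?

Positive (K, R): Arg10, Arg12, Arg13 → +3.
Negative (D, E): Asp2, Glu11, Asp18, Glu21 → −4.
Net charge = (+3) + (−4) = −1.

-1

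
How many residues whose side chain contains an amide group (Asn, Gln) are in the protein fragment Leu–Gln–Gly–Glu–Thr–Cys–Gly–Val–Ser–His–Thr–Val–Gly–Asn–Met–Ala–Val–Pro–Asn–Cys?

3

Matching residues: Gln2, Asn14, Asn19.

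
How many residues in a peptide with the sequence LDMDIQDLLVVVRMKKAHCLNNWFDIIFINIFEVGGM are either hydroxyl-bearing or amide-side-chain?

Hydroxyl-bearing: S, T, Y. Amide-side-chain: N, Q.
Hydroxyl-bearing residues here: none (0).
Amide-side-chain residues here: Q6, N21, N22, N30 (4).
The two groups share no amino acid, so total = 0 + 4 = 4.

4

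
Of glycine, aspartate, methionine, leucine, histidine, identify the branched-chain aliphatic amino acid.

The BCAAs are Val, Leu, and Ile — aliphatic side chains with a branch point.
Of the listed options, only leucine belongs to this group.

leucine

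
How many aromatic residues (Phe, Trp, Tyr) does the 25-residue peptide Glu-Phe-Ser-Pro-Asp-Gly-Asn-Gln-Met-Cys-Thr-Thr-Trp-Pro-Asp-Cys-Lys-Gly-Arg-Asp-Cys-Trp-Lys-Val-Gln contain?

Matching residues: Phe2, Trp13, Trp22.

3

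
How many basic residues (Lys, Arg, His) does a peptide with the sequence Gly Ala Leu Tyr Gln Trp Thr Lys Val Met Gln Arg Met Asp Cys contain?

2

Matching residues: Lys8, Arg12.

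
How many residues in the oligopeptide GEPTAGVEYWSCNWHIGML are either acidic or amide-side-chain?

Acidic: D, E. Amide-side-chain: N, Q.
Acidic residues here: E2, E8 (2).
Amide-side-chain residues here: N13 (1).
The two groups share no amino acid, so total = 2 + 1 = 3.

3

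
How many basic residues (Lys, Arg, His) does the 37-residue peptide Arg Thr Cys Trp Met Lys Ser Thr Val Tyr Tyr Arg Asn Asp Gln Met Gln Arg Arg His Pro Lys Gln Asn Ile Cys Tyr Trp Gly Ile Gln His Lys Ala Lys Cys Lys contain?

Matching residues: Arg1, Lys6, Arg12, Arg18, Arg19, His20, Lys22, His32, Lys33, Lys35, Lys37.

11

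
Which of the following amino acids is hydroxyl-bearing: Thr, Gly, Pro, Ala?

Serine (S), threonine (T), and tyrosine (Y) each carry a hydroxyl group on the side chain.
Of the listed options, only Thr belongs to this group.

Thr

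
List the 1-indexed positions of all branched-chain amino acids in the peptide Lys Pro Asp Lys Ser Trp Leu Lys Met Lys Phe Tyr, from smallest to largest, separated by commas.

Valine (V), leucine (L), and isoleucine (I) are the branched-chain amino acids.
Matching residues: Leu7.

7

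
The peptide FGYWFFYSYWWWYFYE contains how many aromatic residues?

13

F, W, and Y each carry an aromatic ring on the side chain.
Matching residues: F1, Y3, W4, F5, F6, Y7, Y9, W10, W11, W12, Y13, F14, Y15.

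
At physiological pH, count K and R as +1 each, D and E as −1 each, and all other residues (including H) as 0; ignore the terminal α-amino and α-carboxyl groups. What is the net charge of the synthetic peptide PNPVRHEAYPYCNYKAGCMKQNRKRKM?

+6

Positive (K, R): R5, K15, K20, R23, K24, R25, K26 → +7.
Negative (D, E): E7 → −1.
Net charge = (+7) + (−1) = +6.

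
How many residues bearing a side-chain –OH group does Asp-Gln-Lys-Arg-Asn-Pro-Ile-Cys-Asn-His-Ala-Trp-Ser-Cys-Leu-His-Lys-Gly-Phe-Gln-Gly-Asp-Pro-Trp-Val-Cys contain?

Serine (S), threonine (T), and tyrosine (Y) each carry a hydroxyl group on the side chain.
Matching residues: Ser13.

1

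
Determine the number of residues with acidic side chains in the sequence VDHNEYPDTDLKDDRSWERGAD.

The acidic residues are Asp (D) and Glu (E), whose side chains end in a carboxylate group.
Matching residues: D2, E5, D8, D10, D13, D14, E18, D22.

8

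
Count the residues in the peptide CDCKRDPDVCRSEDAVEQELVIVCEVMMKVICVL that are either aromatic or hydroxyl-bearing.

Aromatic: F, W, Y. Hydroxyl-bearing: S, T, Y.
Aromatic residues here: none (0).
Hydroxyl-bearing residues here: S12 (1).
(Y belongs to both groups, but none appear in this sequence.) Total = 0 + 1 = 1.

1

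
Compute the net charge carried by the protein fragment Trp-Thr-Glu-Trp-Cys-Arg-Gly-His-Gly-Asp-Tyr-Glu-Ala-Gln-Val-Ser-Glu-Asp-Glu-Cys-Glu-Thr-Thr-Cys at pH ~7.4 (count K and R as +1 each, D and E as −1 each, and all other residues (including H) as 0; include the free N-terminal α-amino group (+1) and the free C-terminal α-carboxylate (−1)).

-6

Positive (K, R): Arg6 → +1.
Negative (D, E): Glu3, Asp10, Glu12, Glu17, Asp18, Glu19, Glu21 → −7.
The N-terminus (+1) and C-terminus (−1) cancel.
Net charge = (+1) + (−7) = −6.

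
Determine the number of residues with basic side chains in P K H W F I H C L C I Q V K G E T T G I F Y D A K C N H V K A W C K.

Lysine (K), arginine (R), and histidine (H) have basic, nitrogen-containing side chains.
Matching residues: K2, H3, H7, K14, K25, H28, K30, K34.

8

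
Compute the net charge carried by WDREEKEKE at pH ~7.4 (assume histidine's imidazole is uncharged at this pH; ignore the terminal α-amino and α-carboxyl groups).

Near pH 7.4, K and R contribute +1 each, D and E contribute −1 each, and every other side chain (His included, as stated) is uncharged.
Positive (K, R): R3, K6, K8 → +3.
Negative (D, E): D2, E4, E5, E7, E9 → −5.
Net charge = (+3) + (−5) = −2.

-2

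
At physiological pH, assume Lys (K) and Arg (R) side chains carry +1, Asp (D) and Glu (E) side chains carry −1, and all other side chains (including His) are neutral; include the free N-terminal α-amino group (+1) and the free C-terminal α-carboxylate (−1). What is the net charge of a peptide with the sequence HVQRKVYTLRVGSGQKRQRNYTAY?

+6

Positive (K, R): R4, K5, R10, K16, R17, R19 → +6.
Negative (D, E): none → −0.
The N-terminus (+1) and C-terminus (−1) cancel.
Net charge = (+6) + (−0) = +6.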